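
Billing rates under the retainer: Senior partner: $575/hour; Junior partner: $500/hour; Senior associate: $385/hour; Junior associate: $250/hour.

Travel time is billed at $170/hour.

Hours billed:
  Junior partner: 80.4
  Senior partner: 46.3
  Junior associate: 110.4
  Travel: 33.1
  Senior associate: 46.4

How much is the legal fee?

$117,913.50

Senior partner: 46.3 × $575 = $26,622.50
Junior partner: 80.4 × $500 = $40,200.00
Senior associate: 46.4 × $385 = $17,864.00
Junior associate: 110.4 × $250 = $27,600.00
Subtotal: $26,622.50 + $40,200.00 + $17,864.00 + $27,600.00 = $112,286.50
Travel: 33.1 × $170 = $5,627.00
Total: $112,286.50 + $5,627.00 = $117,913.50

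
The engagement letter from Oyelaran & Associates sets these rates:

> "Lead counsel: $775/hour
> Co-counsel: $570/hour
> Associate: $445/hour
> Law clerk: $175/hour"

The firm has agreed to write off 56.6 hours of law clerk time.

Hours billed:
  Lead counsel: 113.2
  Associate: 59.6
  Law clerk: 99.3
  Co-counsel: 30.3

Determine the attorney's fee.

$138,995.50

Lead counsel: 113.2 × $775 = $87,730.00
Co-counsel: 30.3 × $570 = $17,271.00
Associate: 59.6 × $445 = $26,522.00
Law clerk: 99.3 × $175 = $17,377.50
Subtotal: $148,900.50
Write-off: 56.6 × $175 = $9,905.00
Total: $148,900.50 − $9,905.00 = $138,995.50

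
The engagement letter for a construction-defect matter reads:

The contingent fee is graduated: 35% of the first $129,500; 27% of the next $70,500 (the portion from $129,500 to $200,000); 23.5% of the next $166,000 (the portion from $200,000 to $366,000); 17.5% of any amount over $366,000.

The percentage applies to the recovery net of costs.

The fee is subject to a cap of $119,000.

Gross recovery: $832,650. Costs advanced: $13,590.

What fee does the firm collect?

$119,000.00

Fee base (net of costs): $832,650 − $13,590 = $819,060
First $129,500 at 35% = $45,325.00
Next $70,500 at 27% = $19,035.00
Next $166,000 at 23.5% = $39,010.00
Remaining $453,060 at 17.5% = $79,285.50
Fee: $45,325.00 + $19,035.00 + $39,010.00 + $79,285.50 = $182,655.50
$182,655.50 exceeds the $119,000 cap, so the fee is capped at $119,000.00.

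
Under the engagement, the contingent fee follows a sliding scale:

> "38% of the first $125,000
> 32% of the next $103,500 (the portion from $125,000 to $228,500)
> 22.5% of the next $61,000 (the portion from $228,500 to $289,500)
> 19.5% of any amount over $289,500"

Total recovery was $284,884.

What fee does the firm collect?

$93,306.40

First $125,000 at 38% = $47,500.00
Next $103,500 at 32% = $33,120.00
Remaining $56,384 at 22.5% = $12,686.40
Fee: $47,500.00 + $33,120.00 + $12,686.40 = $93,306.40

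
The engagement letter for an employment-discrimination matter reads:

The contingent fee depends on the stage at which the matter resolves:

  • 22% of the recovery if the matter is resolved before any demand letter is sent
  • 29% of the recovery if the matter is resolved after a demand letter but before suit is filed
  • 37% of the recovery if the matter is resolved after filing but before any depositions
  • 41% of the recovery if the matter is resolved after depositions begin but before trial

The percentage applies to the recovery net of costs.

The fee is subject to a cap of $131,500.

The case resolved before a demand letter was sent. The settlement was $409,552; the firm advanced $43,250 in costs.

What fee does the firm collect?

Fee base (net of costs): $409,552 − $43,250 = $366,302
The matter resolved before a demand letter was sent, so the 22% rate applies.
$366,302 × 22% = $80,586.44
$80,586.44 is under the $131,500 cap.

$80,586.44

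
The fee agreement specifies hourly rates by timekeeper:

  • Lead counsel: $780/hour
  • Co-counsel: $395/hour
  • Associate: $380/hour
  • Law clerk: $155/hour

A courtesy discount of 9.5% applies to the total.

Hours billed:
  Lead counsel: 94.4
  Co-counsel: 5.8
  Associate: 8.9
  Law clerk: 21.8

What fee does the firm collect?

$74,829.02

Lead counsel: 94.4 × $780 = $73,632.00
Co-counsel: 5.8 × $395 = $2,291.00
Associate: 8.9 × $380 = $3,382.00
Law clerk: 21.8 × $155 = $3,379.00
Subtotal: $82,684.00
Less 9.5% discount: −$7,854.98
Total: $82,684.00 − $7,854.98 = $74,829.02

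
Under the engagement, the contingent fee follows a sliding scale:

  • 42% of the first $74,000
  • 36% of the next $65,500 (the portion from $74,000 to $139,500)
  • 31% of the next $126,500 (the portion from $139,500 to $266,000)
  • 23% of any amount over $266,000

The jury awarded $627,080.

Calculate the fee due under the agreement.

First $74,000 at 42% = $31,080.00
Next $65,500 at 36% = $23,580.00
Next $126,500 at 31% = $39,215.00
Remaining $361,080 at 23% = $83,048.40
Fee: $31,080.00 + $23,580.00 + $39,215.00 + $83,048.40 = $176,923.40

$176,923.40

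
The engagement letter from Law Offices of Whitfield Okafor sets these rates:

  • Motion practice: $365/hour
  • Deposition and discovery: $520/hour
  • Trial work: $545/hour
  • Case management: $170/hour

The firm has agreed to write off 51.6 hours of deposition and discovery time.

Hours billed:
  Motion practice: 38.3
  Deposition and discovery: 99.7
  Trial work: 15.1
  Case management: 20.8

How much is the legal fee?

Motion practice: 38.3 × $365 = $13,979.50
Deposition and discovery: 99.7 × $520 = $51,844.00
Trial work: 15.1 × $545 = $8,229.50
Case management: 20.8 × $170 = $3,536.00
Subtotal: $77,589.00
Write-off: 51.6 × $520 = $26,832.00
Total: $77,589.00 − $26,832.00 = $50,757.00

$50,757.00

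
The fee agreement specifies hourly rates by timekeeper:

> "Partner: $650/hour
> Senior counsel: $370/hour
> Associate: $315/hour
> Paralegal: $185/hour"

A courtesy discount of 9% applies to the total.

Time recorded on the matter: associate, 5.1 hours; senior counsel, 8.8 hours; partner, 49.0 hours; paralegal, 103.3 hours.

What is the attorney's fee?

Partner: 49.0 × $650 = $31,850.00
Senior counsel: 8.8 × $370 = $3,256.00
Associate: 5.1 × $315 = $1,606.50
Paralegal: 103.3 × $185 = $19,110.50
Subtotal: $55,823.00
Less 9% discount: −$5,024.07
Total: $55,823.00 − $5,024.07 = $50,798.93

$50,798.93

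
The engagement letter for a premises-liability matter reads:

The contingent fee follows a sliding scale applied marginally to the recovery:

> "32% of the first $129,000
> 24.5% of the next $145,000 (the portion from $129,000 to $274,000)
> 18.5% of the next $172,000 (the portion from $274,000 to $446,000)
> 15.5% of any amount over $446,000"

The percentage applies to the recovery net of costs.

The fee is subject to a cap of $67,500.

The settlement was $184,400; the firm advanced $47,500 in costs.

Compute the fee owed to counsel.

Fee base (net of costs): $184,400 − $47,500 = $136,900
First $129,000 at 32% = $41,280.00
Remaining $7,900 at 24.5% = $1,935.50
Fee: $41,280.00 + $1,935.50 = $43,215.50
$43,215.50 is under the $67,500 cap.

$43,215.50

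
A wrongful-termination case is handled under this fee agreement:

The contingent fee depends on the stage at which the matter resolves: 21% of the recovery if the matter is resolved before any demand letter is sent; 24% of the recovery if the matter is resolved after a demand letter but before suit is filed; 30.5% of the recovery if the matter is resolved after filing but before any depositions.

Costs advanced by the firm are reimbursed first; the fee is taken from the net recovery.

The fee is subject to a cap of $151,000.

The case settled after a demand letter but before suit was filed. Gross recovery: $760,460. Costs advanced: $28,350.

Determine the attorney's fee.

Fee base (net of costs): $760,460 − $28,350 = $732,110
The matter settled after a demand letter but before suit was filed, so the 24% rate applies.
$732,110 × 24% = $175,706.40
$175,706.40 exceeds the $151,000 cap, so the fee is capped at $151,000.00.

$151,000.00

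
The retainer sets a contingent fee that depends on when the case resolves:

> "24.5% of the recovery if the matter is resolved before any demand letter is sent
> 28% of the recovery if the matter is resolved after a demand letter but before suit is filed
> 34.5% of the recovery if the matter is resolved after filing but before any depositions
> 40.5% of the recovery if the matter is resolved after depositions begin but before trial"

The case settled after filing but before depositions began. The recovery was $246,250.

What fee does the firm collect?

The matter settled after filing but before depositions began, so the 34.5% rate applies.
$246,250 × 34.5% = $84,956.25

$84,956.25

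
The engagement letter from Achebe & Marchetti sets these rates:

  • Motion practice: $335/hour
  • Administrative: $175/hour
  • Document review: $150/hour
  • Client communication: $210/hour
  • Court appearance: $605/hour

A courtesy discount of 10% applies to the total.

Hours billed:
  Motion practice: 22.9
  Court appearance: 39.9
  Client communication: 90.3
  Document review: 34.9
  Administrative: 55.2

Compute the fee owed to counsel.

$59,102.10

Motion practice: 22.9 × $335 = $7,671.50
Administrative: 55.2 × $175 = $9,660.00
Document review: 34.9 × $150 = $5,235.00
Client communication: 90.3 × $210 = $18,963.00
Court appearance: 39.9 × $605 = $24,139.50
Subtotal: $65,669.00
Less 10% discount: −$6,566.90
Total: $65,669.00 − $6,566.90 = $59,102.10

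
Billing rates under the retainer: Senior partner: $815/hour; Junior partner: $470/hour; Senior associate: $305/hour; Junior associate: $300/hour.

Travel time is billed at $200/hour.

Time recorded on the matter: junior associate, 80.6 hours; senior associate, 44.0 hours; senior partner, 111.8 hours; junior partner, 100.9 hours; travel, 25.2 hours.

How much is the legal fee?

$181,180.00

Senior partner: 111.8 × $815 = $91,117.00
Junior partner: 100.9 × $470 = $47,423.00
Senior associate: 44.0 × $305 = $13,420.00
Junior associate: 80.6 × $300 = $24,180.00
Subtotal: $91,117.00 + $47,423.00 + $13,420.00 + $24,180.00 = $176,140.00
Travel: 25.2 × $200 = $5,040.00
Total: $176,140.00 + $5,040.00 = $181,180.00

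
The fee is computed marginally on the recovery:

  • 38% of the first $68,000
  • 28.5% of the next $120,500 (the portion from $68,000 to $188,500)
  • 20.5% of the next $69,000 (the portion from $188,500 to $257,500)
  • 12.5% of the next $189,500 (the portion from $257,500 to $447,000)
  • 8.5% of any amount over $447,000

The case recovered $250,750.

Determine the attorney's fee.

$72,943.75

First $68,000 at 38% = $25,840.00
Next $120,500 at 28.5% = $34,342.50
Remaining $62,250 at 20.5% = $12,761.25
Fee: $25,840.00 + $34,342.50 + $12,761.25 = $72,943.75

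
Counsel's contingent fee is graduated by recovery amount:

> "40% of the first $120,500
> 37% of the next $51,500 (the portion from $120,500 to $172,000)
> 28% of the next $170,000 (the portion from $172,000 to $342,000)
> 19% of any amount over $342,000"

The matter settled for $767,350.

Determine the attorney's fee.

$195,671.50

First $120,500 at 40% = $48,200.00
Next $51,500 at 37% = $19,055.00
Next $170,000 at 28% = $47,600.00
Remaining $425,350 at 19% = $80,816.50
Fee: $48,200.00 + $19,055.00 + $47,600.00 + $80,816.50 = $195,671.50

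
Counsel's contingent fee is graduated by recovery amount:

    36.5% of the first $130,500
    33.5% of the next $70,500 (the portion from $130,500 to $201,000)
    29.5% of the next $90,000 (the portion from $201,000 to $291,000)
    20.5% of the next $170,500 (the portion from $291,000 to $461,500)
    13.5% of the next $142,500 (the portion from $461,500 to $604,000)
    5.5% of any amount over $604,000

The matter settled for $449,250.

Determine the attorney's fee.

$130,241.25

First $130,500 at 36.5% = $47,632.50
Next $70,500 at 33.5% = $23,617.50
Next $90,000 at 29.5% = $26,550.00
Remaining $158,250 at 20.5% = $32,441.25
Fee: $47,632.50 + $23,617.50 + $26,550.00 + $32,441.25 = $130,241.25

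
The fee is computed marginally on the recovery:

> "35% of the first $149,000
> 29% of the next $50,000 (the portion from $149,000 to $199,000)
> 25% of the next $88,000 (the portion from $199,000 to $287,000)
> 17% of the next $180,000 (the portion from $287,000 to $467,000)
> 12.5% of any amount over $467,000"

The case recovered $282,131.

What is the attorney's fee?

First $149,000 at 35% = $52,150.00
Next $50,000 at 29% = $14,500.00
Remaining $83,131 at 25% = $20,782.75
Fee: $52,150.00 + $14,500.00 + $20,782.75 = $87,432.75

$87,432.75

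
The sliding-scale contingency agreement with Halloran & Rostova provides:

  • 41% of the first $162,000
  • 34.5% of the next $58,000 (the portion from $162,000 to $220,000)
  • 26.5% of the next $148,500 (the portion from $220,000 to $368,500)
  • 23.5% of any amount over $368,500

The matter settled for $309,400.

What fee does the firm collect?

First $162,000 at 41% = $66,420.00
Next $58,000 at 34.5% = $20,010.00
Remaining $89,400 at 26.5% = $23,691.00
Fee: $66,420.00 + $20,010.00 + $23,691.00 = $110,121.00

$110,121.00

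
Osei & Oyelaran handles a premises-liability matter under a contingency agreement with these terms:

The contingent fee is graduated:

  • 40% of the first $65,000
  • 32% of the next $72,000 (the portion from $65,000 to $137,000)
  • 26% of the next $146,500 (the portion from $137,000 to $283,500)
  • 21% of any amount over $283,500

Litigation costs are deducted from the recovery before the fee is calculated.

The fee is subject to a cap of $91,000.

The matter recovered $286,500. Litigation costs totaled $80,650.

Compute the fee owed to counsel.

$66,941.00

Fee base (net of costs): $286,500 − $80,650 = $205,850
First $65,000 at 40% = $26,000.00
Next $72,000 at 32% = $23,040.00
Remaining $68,850 at 26% = $17,901.00
Fee: $26,000.00 + $23,040.00 + $17,901.00 = $66,941.00
$66,941.00 is under the $91,000 cap.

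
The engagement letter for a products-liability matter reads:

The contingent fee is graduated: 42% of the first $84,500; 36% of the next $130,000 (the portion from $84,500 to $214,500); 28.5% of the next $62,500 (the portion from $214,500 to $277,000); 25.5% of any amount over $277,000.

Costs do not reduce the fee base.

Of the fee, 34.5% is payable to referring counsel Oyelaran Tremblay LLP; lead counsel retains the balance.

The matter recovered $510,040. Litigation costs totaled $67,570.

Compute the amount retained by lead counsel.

$104,490.64

Fee base is the gross recovery, $510,040; costs are reimbursed separately.
First $84,500 at 42% = $35,490.00
Next $130,000 at 36% = $46,800.00
Next $62,500 at 28.5% = $17,812.50
Remaining $233,040 at 25.5% = $59,425.20
Fee: $35,490.00 + $46,800.00 + $17,812.50 + $59,425.20 = $159,527.70
Referral share: 34.5% of $159,527.70 = $55,037.06; lead counsel retains $159,527.70 − $55,037.06 = $104,490.64.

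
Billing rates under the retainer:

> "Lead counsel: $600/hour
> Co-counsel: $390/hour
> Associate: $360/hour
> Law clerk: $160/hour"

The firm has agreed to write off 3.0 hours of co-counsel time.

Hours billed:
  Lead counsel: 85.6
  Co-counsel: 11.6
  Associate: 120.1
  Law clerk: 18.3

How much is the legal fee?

Lead counsel: 85.6 × $600 = $51,360.00
Co-counsel: 11.6 × $390 = $4,524.00
Associate: 120.1 × $360 = $43,236.00
Law clerk: 18.3 × $160 = $2,928.00
Subtotal: $102,048.00
Write-off: 3.0 × $390 = $1,170.00
Total: $102,048.00 − $1,170.00 = $100,878.00

$100,878.00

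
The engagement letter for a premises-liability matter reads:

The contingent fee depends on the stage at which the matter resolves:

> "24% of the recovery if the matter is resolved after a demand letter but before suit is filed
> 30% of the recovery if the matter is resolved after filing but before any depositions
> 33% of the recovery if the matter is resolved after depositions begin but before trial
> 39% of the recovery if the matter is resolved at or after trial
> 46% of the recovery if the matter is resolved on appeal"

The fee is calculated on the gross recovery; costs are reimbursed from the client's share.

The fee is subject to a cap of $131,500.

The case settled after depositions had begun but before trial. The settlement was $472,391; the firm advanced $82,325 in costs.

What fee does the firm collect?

$131,500.00

Fee base is the gross recovery, $472,391; costs are reimbursed separately.
The matter settled after depositions had begun but before trial, so the 33% rate applies.
$472,391 × 33% = $155,889.03
$155,889.03 exceeds the $131,500 cap, so the fee is capped at $131,500.00.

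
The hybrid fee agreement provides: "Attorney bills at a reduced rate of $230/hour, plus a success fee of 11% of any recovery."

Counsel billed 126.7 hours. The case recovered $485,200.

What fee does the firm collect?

Hourly: 126.7 × $230 = $29,141.00
Success fee: 11% of $485,200 = $53,372.00
Total: $29,141.00 + $53,372.00 = $82,513.00

$82,513.00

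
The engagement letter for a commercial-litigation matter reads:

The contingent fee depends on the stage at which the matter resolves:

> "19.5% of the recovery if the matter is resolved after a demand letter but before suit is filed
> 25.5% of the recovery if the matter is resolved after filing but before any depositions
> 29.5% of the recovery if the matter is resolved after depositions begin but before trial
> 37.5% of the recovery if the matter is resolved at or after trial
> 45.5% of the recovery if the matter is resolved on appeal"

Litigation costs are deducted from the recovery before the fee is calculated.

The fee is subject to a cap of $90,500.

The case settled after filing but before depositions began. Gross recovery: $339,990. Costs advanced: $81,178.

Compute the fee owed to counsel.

$65,997.06

Fee base (net of costs): $339,990 − $81,178 = $258,812
The matter settled after filing but before depositions began, so the 25.5% rate applies.
$258,812 × 25.5% = $65,997.06
$65,997.06 is under the $90,500 cap.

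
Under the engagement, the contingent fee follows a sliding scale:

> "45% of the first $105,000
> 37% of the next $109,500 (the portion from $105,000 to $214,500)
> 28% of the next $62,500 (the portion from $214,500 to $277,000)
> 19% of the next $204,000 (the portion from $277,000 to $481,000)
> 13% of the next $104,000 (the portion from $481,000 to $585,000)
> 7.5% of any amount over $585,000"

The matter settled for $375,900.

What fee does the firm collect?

First $105,000 at 45% = $47,250.00
Next $109,500 at 37% = $40,515.00
Next $62,500 at 28% = $17,500.00
Remaining $98,900 at 19% = $18,791.00
Fee: $47,250.00 + $40,515.00 + $17,500.00 + $18,791.00 = $124,056.00

$124,056.00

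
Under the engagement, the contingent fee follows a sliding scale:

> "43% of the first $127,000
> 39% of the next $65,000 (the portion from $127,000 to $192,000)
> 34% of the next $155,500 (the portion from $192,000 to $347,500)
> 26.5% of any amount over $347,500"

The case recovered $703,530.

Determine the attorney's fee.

First $127,000 at 43% = $54,610.00
Next $65,000 at 39% = $25,350.00
Next $155,500 at 34% = $52,870.00
Remaining $356,030 at 26.5% = $94,347.95
Fee: $54,610.00 + $25,350.00 + $52,870.00 + $94,347.95 = $227,177.95

$227,177.95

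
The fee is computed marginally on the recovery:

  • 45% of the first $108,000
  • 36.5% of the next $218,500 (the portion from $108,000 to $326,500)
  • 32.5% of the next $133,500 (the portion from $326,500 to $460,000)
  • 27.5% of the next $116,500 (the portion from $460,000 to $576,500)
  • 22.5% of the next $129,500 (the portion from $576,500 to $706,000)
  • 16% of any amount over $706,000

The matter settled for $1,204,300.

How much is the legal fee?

$312,643.00

First $108,000 at 45% = $48,600.00
Next $218,500 at 36.5% = $79,752.50
Next $133,500 at 32.5% = $43,387.50
Next $116,500 at 27.5% = $32,037.50
Next $129,500 at 22.5% = $29,137.50
Remaining $498,300 at 16% = $79,728.00
Fee: $48,600.00 + $79,752.50 + $43,387.50 + $32,037.50 + $29,137.50 + $79,728.00 = $312,643.00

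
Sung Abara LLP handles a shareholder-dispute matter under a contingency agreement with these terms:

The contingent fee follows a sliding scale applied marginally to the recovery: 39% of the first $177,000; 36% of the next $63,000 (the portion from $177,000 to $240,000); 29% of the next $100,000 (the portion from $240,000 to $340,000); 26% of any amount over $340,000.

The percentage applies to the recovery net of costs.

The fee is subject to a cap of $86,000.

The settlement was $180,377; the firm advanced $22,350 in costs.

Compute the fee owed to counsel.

$61,630.53

Fee base (net of costs): $180,377 − $22,350 = $158,027
First $158,027 at 39% = $61,630.53
$61,630.53 is under the $86,000 cap.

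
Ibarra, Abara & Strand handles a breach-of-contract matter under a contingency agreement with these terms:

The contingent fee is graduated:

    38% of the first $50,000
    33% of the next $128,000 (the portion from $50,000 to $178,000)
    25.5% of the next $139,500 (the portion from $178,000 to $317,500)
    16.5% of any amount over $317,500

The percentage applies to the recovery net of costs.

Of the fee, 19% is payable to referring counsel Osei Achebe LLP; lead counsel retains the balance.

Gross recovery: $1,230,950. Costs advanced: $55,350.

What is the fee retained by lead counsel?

Fee base (net of costs): $1,230,950 − $55,350 = $1,175,600
First $50,000 at 38% = $19,000.00
Next $128,000 at 33% = $42,240.00
Next $139,500 at 25.5% = $35,572.50
Remaining $858,100 at 16.5% = $141,586.50
Fee: $19,000.00 + $42,240.00 + $35,572.50 + $141,586.50 = $238,399.00
Referral share: 19% of $238,399.00 = $45,295.81; lead counsel retains $238,399.00 − $45,295.81 = $193,103.19.

$193,103.19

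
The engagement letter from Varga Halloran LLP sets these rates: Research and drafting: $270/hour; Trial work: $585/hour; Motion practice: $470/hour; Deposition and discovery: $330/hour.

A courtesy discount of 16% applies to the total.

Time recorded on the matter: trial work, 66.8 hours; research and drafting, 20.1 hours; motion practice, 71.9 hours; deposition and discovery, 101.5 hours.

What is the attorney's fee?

$93,906.12

Research and drafting: 20.1 × $270 = $5,427.00
Trial work: 66.8 × $585 = $39,078.00
Motion practice: 71.9 × $470 = $33,793.00
Deposition and discovery: 101.5 × $330 = $33,495.00
Subtotal: $111,793.00
Less 16% discount: −$17,886.88
Total: $111,793.00 − $17,886.88 = $93,906.12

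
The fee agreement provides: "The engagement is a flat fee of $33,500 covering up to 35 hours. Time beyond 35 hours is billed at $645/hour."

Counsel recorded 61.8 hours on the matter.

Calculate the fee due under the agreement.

Flat fee: $33,500.00
Excess hours: 61.8 − 35 = 26.8
Overrun: 26.8 × $645 = $17,286.00
Total: $33,500.00 + $17,286.00 = $50,786.00

$50,786.00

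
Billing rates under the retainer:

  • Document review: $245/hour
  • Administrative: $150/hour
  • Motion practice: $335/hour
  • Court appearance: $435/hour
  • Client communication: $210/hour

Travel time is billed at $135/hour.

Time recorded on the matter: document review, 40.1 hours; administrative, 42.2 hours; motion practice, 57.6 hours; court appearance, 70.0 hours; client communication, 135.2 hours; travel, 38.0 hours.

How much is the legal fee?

Document review: 40.1 × $245 = $9,824.50
Administrative: 42.2 × $150 = $6,330.00
Motion practice: 57.6 × $335 = $19,296.00
Court appearance: 70.0 × $435 = $30,450.00
Client communication: 135.2 × $210 = $28,392.00
Subtotal: $9,824.50 + $6,330.00 + $19,296.00 + $30,450.00 + $28,392.00 = $94,292.50
Travel: 38.0 × $135 = $5,130.00
Total: $94,292.50 + $5,130.00 = $99,422.50

$99,422.50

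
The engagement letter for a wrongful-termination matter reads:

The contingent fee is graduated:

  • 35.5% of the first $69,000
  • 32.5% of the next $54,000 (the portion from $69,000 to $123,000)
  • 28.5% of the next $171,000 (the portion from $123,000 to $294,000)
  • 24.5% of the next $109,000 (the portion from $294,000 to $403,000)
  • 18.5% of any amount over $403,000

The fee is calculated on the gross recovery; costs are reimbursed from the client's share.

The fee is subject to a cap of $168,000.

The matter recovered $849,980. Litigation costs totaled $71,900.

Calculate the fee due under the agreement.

Fee base is the gross recovery, $849,980; costs are reimbursed separately.
First $69,000 at 35.5% = $24,495.00
Next $54,000 at 32.5% = $17,550.00
Next $171,000 at 28.5% = $48,735.00
Next $109,000 at 24.5% = $26,705.00
Remaining $446,980 at 18.5% = $82,691.30
Fee: $24,495.00 + $17,550.00 + $48,735.00 + $26,705.00 + $82,691.30 = $200,176.30
$200,176.30 exceeds the $168,000 cap, so the fee is capped at $168,000.00.

$168,000.00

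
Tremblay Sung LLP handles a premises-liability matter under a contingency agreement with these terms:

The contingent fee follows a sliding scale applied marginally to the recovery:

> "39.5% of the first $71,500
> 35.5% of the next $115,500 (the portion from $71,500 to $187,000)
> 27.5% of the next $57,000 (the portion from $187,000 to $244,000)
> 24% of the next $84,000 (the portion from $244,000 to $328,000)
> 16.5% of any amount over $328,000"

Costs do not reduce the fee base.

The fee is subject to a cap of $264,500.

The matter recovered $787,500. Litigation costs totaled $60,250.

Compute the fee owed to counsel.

$180,897.50

Fee base is the gross recovery, $787,500; costs are reimbursed separately.
First $71,500 at 39.5% = $28,242.50
Next $115,500 at 35.5% = $41,002.50
Next $57,000 at 27.5% = $15,675.00
Next $84,000 at 24% = $20,160.00
Remaining $459,500 at 16.5% = $75,817.50
Fee: $28,242.50 + $41,002.50 + $15,675.00 + $20,160.00 + $75,817.50 = $180,897.50
$180,897.50 is under the $264,500 cap.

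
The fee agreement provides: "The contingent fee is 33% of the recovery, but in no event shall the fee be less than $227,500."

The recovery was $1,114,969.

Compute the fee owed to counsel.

$367,939.77

33% of $1,114,969 = $367,939.77
That exceeds the $227,500 minimum.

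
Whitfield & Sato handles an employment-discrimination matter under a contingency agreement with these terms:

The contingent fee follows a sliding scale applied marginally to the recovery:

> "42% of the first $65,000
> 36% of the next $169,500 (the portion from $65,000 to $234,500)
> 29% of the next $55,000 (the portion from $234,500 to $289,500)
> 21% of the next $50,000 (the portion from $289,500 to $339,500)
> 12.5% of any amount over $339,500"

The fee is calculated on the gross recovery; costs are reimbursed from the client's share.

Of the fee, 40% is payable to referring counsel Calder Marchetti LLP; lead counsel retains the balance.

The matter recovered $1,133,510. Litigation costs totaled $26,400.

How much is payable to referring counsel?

Fee base is the gross recovery, $1,133,510; costs are reimbursed separately.
First $65,000 at 42% = $27,300.00
Next $169,500 at 36% = $61,020.00
Next $55,000 at 29% = $15,950.00
Next $50,000 at 21% = $10,500.00
Remaining $794,010 at 12.5% = $99,251.25
Fee: $27,300.00 + $61,020.00 + $15,950.00 + $10,500.00 + $99,251.25 = $214,021.25
Referral share: 40% of $214,021.25 = $85,608.50; lead counsel retains $214,021.25 − $85,608.50 = $128,412.75.

$85,608.50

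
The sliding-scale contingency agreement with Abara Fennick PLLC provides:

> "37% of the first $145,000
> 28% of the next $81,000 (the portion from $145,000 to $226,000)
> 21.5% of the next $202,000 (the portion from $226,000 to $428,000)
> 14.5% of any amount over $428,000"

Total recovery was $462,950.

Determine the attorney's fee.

$124,827.75

First $145,000 at 37% = $53,650.00
Next $81,000 at 28% = $22,680.00
Next $202,000 at 21.5% = $43,430.00
Remaining $34,950 at 14.5% = $5,067.75
Fee: $53,650.00 + $22,680.00 + $43,430.00 + $5,067.75 = $124,827.75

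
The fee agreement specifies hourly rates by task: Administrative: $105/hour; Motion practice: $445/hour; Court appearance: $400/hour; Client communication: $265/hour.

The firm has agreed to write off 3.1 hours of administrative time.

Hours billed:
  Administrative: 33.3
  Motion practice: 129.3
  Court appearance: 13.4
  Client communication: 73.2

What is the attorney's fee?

Administrative: 33.3 × $105 = $3,496.50
Motion practice: 129.3 × $445 = $57,538.50
Court appearance: 13.4 × $400 = $5,360.00
Client communication: 73.2 × $265 = $19,398.00
Subtotal: $85,793.00
Write-off: 3.1 × $105 = $325.50
Total: $85,793.00 − $325.50 = $85,467.50

$85,467.50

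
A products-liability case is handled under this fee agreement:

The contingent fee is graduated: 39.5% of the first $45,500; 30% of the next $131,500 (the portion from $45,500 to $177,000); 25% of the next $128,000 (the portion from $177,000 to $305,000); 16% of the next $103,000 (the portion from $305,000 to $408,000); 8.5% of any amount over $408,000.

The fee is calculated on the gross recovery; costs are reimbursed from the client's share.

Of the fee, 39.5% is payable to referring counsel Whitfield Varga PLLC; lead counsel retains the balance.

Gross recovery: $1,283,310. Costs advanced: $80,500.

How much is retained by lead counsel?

$109,083.83

Fee base is the gross recovery, $1,283,310; costs are reimbursed separately.
First $45,500 at 39.5% = $17,972.50
Next $131,500 at 30% = $39,450.00
Next $128,000 at 25% = $32,000.00
Next $103,000 at 16% = $16,480.00
Remaining $875,310 at 8.5% = $74,401.35
Fee: $17,972.50 + $39,450.00 + $32,000.00 + $16,480.00 + $74,401.35 = $180,303.85
Referral share: 39.5% of $180,303.85 = $71,220.02; lead counsel retains $180,303.85 − $71,220.02 = $109,083.83.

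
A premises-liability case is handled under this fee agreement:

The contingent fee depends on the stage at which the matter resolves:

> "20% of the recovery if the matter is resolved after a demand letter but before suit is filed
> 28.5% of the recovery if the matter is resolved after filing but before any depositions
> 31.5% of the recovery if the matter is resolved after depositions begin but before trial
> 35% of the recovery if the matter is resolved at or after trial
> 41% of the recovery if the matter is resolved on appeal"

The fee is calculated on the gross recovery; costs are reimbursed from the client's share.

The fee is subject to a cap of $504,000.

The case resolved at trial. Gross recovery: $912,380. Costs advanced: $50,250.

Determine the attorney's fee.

$319,333.00

Fee base is the gross recovery, $912,380; costs are reimbursed separately.
The matter resolved at trial, so the 35% rate applies.
$912,380 × 35% = $319,333.00
$319,333.00 is under the $504,000 cap.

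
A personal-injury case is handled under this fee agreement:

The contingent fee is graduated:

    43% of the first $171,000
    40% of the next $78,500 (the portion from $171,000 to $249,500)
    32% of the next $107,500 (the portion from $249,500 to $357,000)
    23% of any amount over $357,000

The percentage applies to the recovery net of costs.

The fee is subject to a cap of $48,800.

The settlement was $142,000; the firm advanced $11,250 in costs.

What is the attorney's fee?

Fee base (net of costs): $142,000 − $11,250 = $130,750
First $130,750 at 43% = $56,222.50
$56,222.50 exceeds the $48,800 cap, so the fee is capped at $48,800.00.

$48,800.00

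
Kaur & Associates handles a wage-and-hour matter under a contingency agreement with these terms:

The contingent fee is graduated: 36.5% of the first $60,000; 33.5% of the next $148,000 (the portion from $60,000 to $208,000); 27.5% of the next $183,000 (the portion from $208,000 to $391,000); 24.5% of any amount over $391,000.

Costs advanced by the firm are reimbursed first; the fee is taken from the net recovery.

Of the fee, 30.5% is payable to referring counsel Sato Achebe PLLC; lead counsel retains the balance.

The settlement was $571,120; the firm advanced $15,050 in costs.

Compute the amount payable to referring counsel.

Fee base (net of costs): $571,120 − $15,050 = $556,070
First $60,000 at 36.5% = $21,900.00
Next $148,000 at 33.5% = $49,580.00
Next $183,000 at 27.5% = $50,325.00
Remaining $165,070 at 24.5% = $40,442.15
Fee: $21,900.00 + $49,580.00 + $50,325.00 + $40,442.15 = $162,247.15
Referral share: 30.5% of $162,247.15 = $49,485.38; lead counsel retains $162,247.15 − $49,485.38 = $112,761.77.

$49,485.38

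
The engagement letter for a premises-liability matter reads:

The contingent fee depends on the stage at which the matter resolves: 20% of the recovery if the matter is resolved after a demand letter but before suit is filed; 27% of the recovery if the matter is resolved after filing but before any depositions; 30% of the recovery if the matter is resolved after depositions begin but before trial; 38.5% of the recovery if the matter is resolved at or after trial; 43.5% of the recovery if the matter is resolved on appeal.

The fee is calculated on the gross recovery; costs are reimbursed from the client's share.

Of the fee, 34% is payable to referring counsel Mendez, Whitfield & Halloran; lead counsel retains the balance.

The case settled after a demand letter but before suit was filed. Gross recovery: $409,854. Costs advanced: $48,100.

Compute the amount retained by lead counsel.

Fee base is the gross recovery, $409,854; costs are reimbursed separately.
The matter settled after a demand letter but before suit was filed, so the 20% rate applies.
$409,854 × 20% = $81,970.80
Referral share: 34% of $81,970.80 = $27,870.07; lead counsel retains $81,970.80 − $27,870.07 = $54,100.73.

$54,100.73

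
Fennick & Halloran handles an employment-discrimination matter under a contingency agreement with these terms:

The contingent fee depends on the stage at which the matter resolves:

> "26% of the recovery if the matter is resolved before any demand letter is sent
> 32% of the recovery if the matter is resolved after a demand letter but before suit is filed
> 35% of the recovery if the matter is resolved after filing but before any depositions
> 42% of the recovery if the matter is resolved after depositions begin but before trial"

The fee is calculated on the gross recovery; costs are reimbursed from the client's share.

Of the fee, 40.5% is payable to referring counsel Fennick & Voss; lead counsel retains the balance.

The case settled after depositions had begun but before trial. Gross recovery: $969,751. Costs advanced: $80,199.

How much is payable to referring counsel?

$164,954.65

Fee base is the gross recovery, $969,751; costs are reimbursed separately.
The matter settled after depositions had begun but before trial, so the 42% rate applies.
$969,751 × 42% = $407,295.42
Referral share: 40.5% of $407,295.42 = $164,954.65; lead counsel retains $407,295.42 − $164,954.65 = $242,340.77.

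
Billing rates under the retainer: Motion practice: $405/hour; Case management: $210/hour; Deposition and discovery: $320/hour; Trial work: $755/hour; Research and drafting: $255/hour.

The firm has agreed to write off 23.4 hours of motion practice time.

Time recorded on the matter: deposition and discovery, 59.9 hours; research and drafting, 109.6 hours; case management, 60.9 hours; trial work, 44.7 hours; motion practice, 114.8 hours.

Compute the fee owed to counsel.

Motion practice: 114.8 × $405 = $46,494.00
Case management: 60.9 × $210 = $12,789.00
Deposition and discovery: 59.9 × $320 = $19,168.00
Trial work: 44.7 × $755 = $33,748.50
Research and drafting: 109.6 × $255 = $27,948.00
Subtotal: $140,147.50
Write-off: 23.4 × $405 = $9,477.00
Total: $140,147.50 − $9,477.00 = $130,670.50

$130,670.50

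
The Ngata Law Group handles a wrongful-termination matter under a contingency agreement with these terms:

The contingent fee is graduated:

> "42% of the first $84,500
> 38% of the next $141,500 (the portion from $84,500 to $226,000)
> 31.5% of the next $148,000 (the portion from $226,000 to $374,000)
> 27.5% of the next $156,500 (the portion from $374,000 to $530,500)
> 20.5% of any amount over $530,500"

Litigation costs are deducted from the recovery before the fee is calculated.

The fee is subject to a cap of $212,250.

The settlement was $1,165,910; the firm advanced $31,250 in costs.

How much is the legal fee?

Fee base (net of costs): $1,165,910 − $31,250 = $1,134,660
First $84,500 at 42% = $35,490.00
Next $141,500 at 38% = $53,770.00
Next $148,000 at 31.5% = $46,620.00
Next $156,500 at 27.5% = $43,037.50
Remaining $604,160 at 20.5% = $123,852.80
Fee: $35,490.00 + $53,770.00 + $46,620.00 + $43,037.50 + $123,852.80 = $302,770.30
$302,770.30 exceeds the $212,250 cap, so the fee is capped at $212,250.00.

$212,250.00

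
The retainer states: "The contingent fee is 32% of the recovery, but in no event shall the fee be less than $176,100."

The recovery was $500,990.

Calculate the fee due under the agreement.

$176,100.00

32% of $500,990 = $160,316.80
That is below the $176,100 minimum, so the minimum applies.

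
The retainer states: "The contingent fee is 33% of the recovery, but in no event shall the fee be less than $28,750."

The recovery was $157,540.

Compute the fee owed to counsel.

33% of $157,540 = $51,988.20
That exceeds the $28,750 minimum.

$51,988.20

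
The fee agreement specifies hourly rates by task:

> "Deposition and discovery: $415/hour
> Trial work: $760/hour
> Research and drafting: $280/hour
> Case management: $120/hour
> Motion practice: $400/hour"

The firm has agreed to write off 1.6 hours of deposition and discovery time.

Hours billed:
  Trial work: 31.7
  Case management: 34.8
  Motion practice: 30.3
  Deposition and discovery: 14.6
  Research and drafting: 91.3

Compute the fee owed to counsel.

$71,347.00

Deposition and discovery: 14.6 × $415 = $6,059.00
Trial work: 31.7 × $760 = $24,092.00
Research and drafting: 91.3 × $280 = $25,564.00
Case management: 34.8 × $120 = $4,176.00
Motion practice: 30.3 × $400 = $12,120.00
Subtotal: $72,011.00
Write-off: 1.6 × $415 = $664.00
Total: $72,011.00 − $664.00 = $71,347.00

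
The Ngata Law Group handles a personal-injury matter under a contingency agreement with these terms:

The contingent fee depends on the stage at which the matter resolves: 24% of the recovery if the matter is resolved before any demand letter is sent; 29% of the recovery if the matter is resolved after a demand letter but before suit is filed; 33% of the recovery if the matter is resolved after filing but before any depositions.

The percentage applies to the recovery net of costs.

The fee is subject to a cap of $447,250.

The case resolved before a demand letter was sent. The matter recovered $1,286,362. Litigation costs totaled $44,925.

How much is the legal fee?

$297,944.88

Fee base (net of costs): $1,286,362 − $44,925 = $1,241,437
The matter resolved before a demand letter was sent, so the 24% rate applies.
$1,241,437 × 24% = $297,944.88
$297,944.88 is under the $447,250 cap.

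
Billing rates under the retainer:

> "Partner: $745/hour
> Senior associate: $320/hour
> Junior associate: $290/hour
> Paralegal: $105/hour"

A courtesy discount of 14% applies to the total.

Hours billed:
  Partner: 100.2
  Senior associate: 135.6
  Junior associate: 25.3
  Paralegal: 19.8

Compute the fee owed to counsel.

Partner: 100.2 × $745 = $74,649.00
Senior associate: 135.6 × $320 = $43,392.00
Junior associate: 25.3 × $290 = $7,337.00
Paralegal: 19.8 × $105 = $2,079.00
Subtotal: $127,457.00
Less 14% discount: −$17,843.98
Total: $127,457.00 − $17,843.98 = $109,613.02

$109,613.02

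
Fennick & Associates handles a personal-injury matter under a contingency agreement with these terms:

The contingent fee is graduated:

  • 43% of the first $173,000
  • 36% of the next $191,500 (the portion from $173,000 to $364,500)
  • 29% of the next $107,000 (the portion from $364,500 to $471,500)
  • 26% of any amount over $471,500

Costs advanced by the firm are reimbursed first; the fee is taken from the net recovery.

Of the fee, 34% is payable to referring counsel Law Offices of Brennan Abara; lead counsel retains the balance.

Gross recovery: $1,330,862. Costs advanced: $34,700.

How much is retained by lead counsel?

$256,589.60

Fee base (net of costs): $1,330,862 − $34,700 = $1,296,162
First $173,000 at 43% = $74,390.00
Next $191,500 at 36% = $68,940.00
Next $107,000 at 29% = $31,030.00
Remaining $824,662 at 26% = $214,412.12
Fee: $74,390.00 + $68,940.00 + $31,030.00 + $214,412.12 = $388,772.12
Referral share: 34% of $388,772.12 = $132,182.52; lead counsel retains $388,772.12 − $132,182.52 = $256,589.60.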